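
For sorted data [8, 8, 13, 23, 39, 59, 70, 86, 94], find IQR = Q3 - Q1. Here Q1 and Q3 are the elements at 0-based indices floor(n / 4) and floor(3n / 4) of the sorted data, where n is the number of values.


The data has n = 9 elements.
Q1 index = floor(9 / 4) = floor(2.25) = 2; Q3 index = floor(3 * 9 / 4) = floor(6.75) = 6
Q1 = element at index 2 = 13
Q3 = element at index 6 = 70
IQR = 70 - 13 = 57
Final answer: 57


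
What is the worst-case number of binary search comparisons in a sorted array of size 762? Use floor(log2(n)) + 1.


Binary search halves the search space each step.
Maximum comparisons = floor(log2(762)) + 1
log2(762) = 9.5736
floor(log2(762)) = 9, so 9 + 1 = 10
Final answer: 10


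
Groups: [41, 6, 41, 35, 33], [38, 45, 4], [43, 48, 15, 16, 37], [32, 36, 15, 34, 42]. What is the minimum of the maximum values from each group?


Find max of each group:
  Group 1: [41, 6, 41, 35, 33] -> max = 41
  Group 2: [38, 45, 4] -> max = 45
  Group 3: [43, 48, 15, 16, 37] -> max = 48
  Group 4: [32, 36, 15, 34, 42] -> max = 42
Maxes: [41, 45, 48, 42]
Minimum of maxes = 41
Final answer: 41


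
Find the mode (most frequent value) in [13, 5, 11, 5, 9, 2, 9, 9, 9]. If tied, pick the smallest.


Count the frequency of each value:
  2 appears 1 time(s)
  5 appears 2 time(s)
  9 appears 4 time(s)
  11 appears 1 time(s)
  13 appears 1 time(s)
Maximum frequency is 4.
Only 9 reaches that frequency, so it is the mode.
Final answer: 9


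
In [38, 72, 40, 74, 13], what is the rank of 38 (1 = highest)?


Sort descending: [74, 72, 40, 38, 13]
Find 38 in the sorted list.
38 is at position 4.
Final answer: 4


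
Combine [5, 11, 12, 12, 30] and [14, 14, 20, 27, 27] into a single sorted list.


List A: [5, 11, 12, 12, 30]
List B: [14, 14, 20, 27, 27]
Repeatedly compare the front elements and take the smaller:
  5 vs 14 -> take 5
  11 vs 14 -> take 11
  12 vs 14 -> take 12
  12 vs 14 -> take 12
  30 vs 14 -> take 14
  30 vs 14 -> take 14
  30 vs 20 -> take 20
  30 vs 27 -> take 27
  30 vs 27 -> take 27
  B is exhausted; append the rest of A: [30]
Final answer: [5, 11, 12, 12, 14, 14, 20, 27, 27, 30]


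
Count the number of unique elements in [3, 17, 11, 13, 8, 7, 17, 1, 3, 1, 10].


List all unique values:
Distinct values: [1, 3, 7, 8, 10, 11, 13, 17]
Count = 8
Final answer: 8


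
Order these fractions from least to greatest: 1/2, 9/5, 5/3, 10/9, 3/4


Convert to decimal for comparison:
  1/2 = 0.5
  9/5 = 1.8
  5/3 = 1.6667
  10/9 = 1.1111
  3/4 = 0.75
Decimals in increasing order: 0.5 < 0.75 < 1.1111 < 1.6667 < 1.8
Writing each back as its fraction gives the sorted order.
Final answer: 1/2, 3/4, 10/9, 5/3, 9/5


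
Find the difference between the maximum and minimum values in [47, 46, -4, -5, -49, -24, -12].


Maximum value: 47
Minimum value: -49
Range = 47 - (-49) = 96
Final answer: 96


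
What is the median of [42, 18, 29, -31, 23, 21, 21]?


First, sort the list: [-31, 18, 21, 21, 23, 29, 42]
The list has 7 elements (odd count).
The middle index is 3 (0-based), and the element there is 21.
Final answer: 21


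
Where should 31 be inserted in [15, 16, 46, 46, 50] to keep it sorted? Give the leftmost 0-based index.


List is sorted: [15, 16, 46, 46, 50]
We need the leftmost position where 31 can be inserted, i.e. the first index whose element is >= 31 (or the end of the list if none is).
Binary search with low=0, high=5 (0-based indices):
  low=0, high=5, mid=2: a[2]=46 >= 31, so high = 2
  low=0, high=2, mid=1: a[1]=16 < 31, so low = 2
Now low = high = 2, so the insertion index is 2.
Final answer: 2


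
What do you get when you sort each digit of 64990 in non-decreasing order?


The number 64990 has digits: 6, 4, 9, 9, 0
Sorted: 0, 4, 6, 9, 9
Joining the sorted digits gives the result.
Final answer: 04699


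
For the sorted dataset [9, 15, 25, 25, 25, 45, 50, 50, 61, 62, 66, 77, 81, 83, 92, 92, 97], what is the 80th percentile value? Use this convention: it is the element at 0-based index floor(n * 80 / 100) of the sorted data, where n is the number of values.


The dataset has n = 17 elements.
Index = floor(17 * 80 / 100) = floor(1360 / 100) = floor(13.6) = 13
Counting from index 0 in the sorted data, the element at index 13 is 83.
Final answer: 83


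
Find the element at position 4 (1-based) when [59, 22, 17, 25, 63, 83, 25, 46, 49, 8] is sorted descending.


Sort descending: [83, 63, 59, 49, 46, 25, 25, 22, 17, 8]
The 4th element (1-indexed) is at index 3.
Value = 49
Final answer: 49


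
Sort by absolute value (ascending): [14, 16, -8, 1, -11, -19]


Compute absolute values:
  |14| = 14
  |16| = 16
  |-8| = 8
  |1| = 1
  |-11| = 11
  |-19| = 19
Absolute values in increasing order: 1 < 8 < 11 < 14 < 16 < 19
Listing the original numbers in that order gives the answer.
Final answer: [1, -8, -11, 14, 16, -19]


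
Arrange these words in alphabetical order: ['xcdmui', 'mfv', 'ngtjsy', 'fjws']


Compare strings character by character (the first differing letter decides):
  'fjws' < 'mfv' since 'f' < 'm' at position 1
  'mfv' < 'ngtjsy' since 'm' < 'n' at position 1
  'ngtjsy' < 'xcdmui' since 'n' < 'x' at position 1
Chaining these comparisons gives the alphabetical order.
Final answer: ['fjws', 'mfv', 'ngtjsy', 'xcdmui']


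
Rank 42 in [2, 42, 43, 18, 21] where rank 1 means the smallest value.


Sort ascending: [2, 18, 21, 42, 43]
Find 42 in the sorted list.
42 is at position 4 (1-indexed).
Final answer: 4


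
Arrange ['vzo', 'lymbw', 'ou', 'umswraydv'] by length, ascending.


Compute lengths:
  'vzo' has length 3
  'lymbw' has length 5
  'ou' has length 2
  'umswraydv' has length 9
Lengths in increasing order: 2 < 3 < 5 < 9
Listing the words in that order gives the answer.
Final answer: ['ou', 'vzo', 'lymbw', 'umswraydv']


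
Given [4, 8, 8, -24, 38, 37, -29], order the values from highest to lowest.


Original list: [4, 8, 8, -24, 38, 37, -29]
Repeatedly take the largest remaining element:
  Remaining [4, 8, 8, -24, 38, 37, -29] -> largest is 38
  Remaining [4, 8, 8, -24, 37, -29] -> largest is 37
  Remaining [4, 8, 8, -24, -29] -> largest is 8
  Remaining [4, 8, -24, -29] -> largest is 8
  Remaining [4, -24, -29] -> largest is 4
  Remaining [-24, -29] -> largest is -24
  Remaining [-29] -> largest is -29
Collecting the picks in order gives the descending list.
Final answer: [38, 37, 8, 8, 4, -24, -29]


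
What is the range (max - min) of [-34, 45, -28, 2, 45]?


Maximum value: 45
Minimum value: -34
Range = 45 - (-34) = 79
Final answer: 79


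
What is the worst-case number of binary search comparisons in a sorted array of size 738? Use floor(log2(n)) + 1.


Binary search halves the search space each step.
Maximum comparisons = floor(log2(738)) + 1
log2(738) = 9.5275
floor(log2(738)) = 9, so 9 + 1 = 10
Final answer: 10


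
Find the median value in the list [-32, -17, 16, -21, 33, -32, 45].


First, sort the list: [-32, -32, -21, -17, 16, 33, 45]
The list has 7 elements (odd count).
The middle index is 3 (0-based), and the element there is -17.
Final answer: -17


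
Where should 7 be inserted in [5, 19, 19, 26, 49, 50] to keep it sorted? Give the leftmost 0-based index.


List is sorted: [5, 19, 19, 26, 49, 50]
We need the leftmost position where 7 can be inserted, i.e. the first index whose element is >= 7 (or the end of the list if none is).
Binary search with low=0, high=6 (0-based indices):
  low=0, high=6, mid=3: a[3]=26 >= 7, so high = 3
  low=0, high=3, mid=1: a[1]=19 >= 7, so high = 1
  low=0, high=1, mid=0: a[0]=5 < 7, so low = 1
Now low = high = 1, so the insertion index is 1.
Final answer: 1


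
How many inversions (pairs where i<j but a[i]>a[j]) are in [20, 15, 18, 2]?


For each element, count the later elements that are smaller than it:
  20 (index 0): smaller elements after it = [15, 18, 2] -> 3
  15 (index 1): smaller elements after it = [2] -> 1
  18 (index 2): smaller elements after it = [2] -> 1
Total inversions = 3 + 1 + 1 = 5
Final answer: 5


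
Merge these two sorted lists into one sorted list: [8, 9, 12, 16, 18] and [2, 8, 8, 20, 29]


List A: [8, 9, 12, 16, 18]
List B: [2, 8, 8, 20, 29]
Repeatedly compare the front elements and take the smaller:
  8 vs 2 -> take 2
  8 vs 8 -> take 8
  9 vs 8 -> take 8
  9 vs 8 -> take 8
  9 vs 20 -> take 9
  12 vs 20 -> take 12
  16 vs 20 -> take 16
  18 vs 20 -> take 18
  A is exhausted; append the rest of B: [20, 29]
Final answer: [2, 8, 8, 8, 9, 12, 16, 18, 20, 29]


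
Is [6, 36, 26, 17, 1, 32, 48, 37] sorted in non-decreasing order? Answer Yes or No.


Check consecutive pairs:
  6 <= 36? True
  36 <= 26? False
  26 <= 17? False
  17 <= 1? False
  1 <= 32? True
  32 <= 48? True
  48 <= 37? False
4 consecutive pair(s) are out of order, so the list is not sorted.
Final answer: No


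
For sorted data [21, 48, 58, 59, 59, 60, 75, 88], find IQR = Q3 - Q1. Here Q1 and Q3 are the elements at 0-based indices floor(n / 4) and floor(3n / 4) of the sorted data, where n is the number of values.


The data has n = 8 elements.
Q1 index = floor(8 / 4) = floor(2) = 2; Q3 index = floor(3 * 8 / 4) = floor(6) = 6
Q1 = element at index 2 = 58
Q3 = element at index 6 = 75
IQR = 75 - 58 = 17
Final answer: 17


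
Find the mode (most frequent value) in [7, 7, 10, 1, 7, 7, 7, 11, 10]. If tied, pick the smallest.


Count the frequency of each value:
  1 appears 1 time(s)
  7 appears 5 time(s)
  10 appears 2 time(s)
  11 appears 1 time(s)
Maximum frequency is 5.
Only 7 reaches that frequency, so it is the mode.
Final answer: 7


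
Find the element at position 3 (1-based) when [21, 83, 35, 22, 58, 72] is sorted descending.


Sort descending: [83, 72, 58, 35, 22, 21]
The 3rd element (1-indexed) is at index 2.
Value = 58
Final answer: 58


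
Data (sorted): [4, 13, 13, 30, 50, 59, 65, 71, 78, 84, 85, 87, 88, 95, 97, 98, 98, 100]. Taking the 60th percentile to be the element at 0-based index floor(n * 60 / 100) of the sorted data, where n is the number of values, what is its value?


The dataset has n = 18 elements.
Index = floor(18 * 60 / 100) = floor(1080 / 100) = floor(10.8) = 10
Counting from index 0 in the sorted data, the element at index 10 is 85.
Final answer: 85


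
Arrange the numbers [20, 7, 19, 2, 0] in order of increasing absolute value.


Compute absolute values:
  |20| = 20
  |7| = 7
  |19| = 19
  |2| = 2
  |0| = 0
Absolute values in increasing order: 0 < 2 < 7 < 19 < 20
Listing the original numbers in that order gives the answer.
Final answer: [0, 2, 7, 19, 20]


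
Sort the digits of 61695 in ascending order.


The number 61695 has digits: 6, 1, 6, 9, 5
Sorted: 1, 5, 6, 6, 9
Joining the sorted digits gives the result.
Final answer: 15669


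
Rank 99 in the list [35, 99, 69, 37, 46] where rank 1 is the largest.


Sort descending: [99, 69, 46, 37, 35]
Find 99 in the sorted list.
99 is at position 1.
Final answer: 1


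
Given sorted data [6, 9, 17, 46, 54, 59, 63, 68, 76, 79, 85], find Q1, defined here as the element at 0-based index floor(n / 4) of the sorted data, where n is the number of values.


The list has n = 11 elements.
Q1 index = floor(11 / 4) = floor(2.75) = 2
Counting from index 0 in the sorted data, the element at index 2 is 17.
Final answer: 17


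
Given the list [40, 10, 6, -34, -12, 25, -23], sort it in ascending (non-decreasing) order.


Original list: [40, 10, 6, -34, -12, 25, -23]
Repeatedly take the smallest remaining element:
  Remaining [40, 10, 6, -34, -12, 25, -23] -> smallest is -34
  Remaining [40, 10, 6, -12, 25, -23] -> smallest is -23
  Remaining [40, 10, 6, -12, 25] -> smallest is -12
  Remaining [40, 10, 6, 25] -> smallest is 6
  Remaining [40, 10, 25] -> smallest is 10
  Remaining [40, 25] -> smallest is 25
  Remaining [40] -> smallest is 40
Collecting the picks in order gives the sorted list.
Final answer: [-34, -23, -12, 6, 10, 25, 40]


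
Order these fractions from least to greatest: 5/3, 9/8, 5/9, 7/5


Convert to decimal for comparison:
  5/3 = 1.6667
  9/8 = 1.125
  5/9 = 0.5556
  7/5 = 1.4
Decimals in increasing order: 0.5556 < 1.125 < 1.4 < 1.6667
Writing each back as its fraction gives the sorted order.
Final answer: 5/9, 9/8, 7/5, 5/3


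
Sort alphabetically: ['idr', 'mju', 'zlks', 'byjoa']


Compare strings character by character (the first differing letter decides):
  'byjoa' < 'idr' since 'b' < 'i' at position 1
  'idr' < 'mju' since 'i' < 'm' at position 1
  'mju' < 'zlks' since 'm' < 'z' at position 1
Chaining these comparisons gives the alphabetical order.
Final answer: ['byjoa', 'idr', 'mju', 'zlks']


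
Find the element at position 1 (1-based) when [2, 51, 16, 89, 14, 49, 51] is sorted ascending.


Sort ascending: [2, 14, 16, 49, 51, 51, 89]
The 1st element (1-indexed) is at index 0.
Value = 2
Final answer: 2


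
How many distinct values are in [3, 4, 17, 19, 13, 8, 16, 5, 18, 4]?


List all unique values:
Distinct values: [3, 4, 5, 8, 13, 16, 17, 18, 19]
Count = 9
Final answer: 9


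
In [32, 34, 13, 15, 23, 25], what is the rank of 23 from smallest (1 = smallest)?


Sort ascending: [13, 15, 23, 25, 32, 34]
Find 23 in the sorted list.
23 is at position 3 (1-indexed).
Final answer: 3


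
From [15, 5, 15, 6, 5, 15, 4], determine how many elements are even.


Check each element:
  15 is odd
  5 is odd
  15 is odd
  6 is even
  5 is odd
  15 is odd
  4 is even
Evens: [6, 4]
Count of evens = 2
Final answer: 2


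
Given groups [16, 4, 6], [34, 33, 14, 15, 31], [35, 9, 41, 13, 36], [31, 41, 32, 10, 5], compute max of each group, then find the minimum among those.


Find max of each group:
  Group 1: [16, 4, 6] -> max = 16
  Group 2: [34, 33, 14, 15, 31] -> max = 34
  Group 3: [35, 9, 41, 13, 36] -> max = 41
  Group 4: [31, 41, 32, 10, 5] -> max = 41
Maxes: [16, 34, 41, 41]
Minimum of maxes = 16
Final answer: 16


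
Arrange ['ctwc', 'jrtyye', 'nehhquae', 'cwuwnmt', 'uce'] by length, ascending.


Compute lengths:
  'ctwc' has length 4
  'jrtyye' has length 6
  'nehhquae' has length 8
  'cwuwnmt' has length 7
  'uce' has length 3
Lengths in increasing order: 3 < 4 < 6 < 7 < 8
Listing the words in that order gives the answer.
Final answer: ['uce', 'ctwc', 'jrtyye', 'cwuwnmt', 'nehhquae']


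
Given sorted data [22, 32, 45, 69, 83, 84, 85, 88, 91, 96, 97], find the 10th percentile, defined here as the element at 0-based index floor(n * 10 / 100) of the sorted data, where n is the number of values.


The dataset has n = 11 elements.
Index = floor(11 * 10 / 100) = floor(110 / 100) = floor(1.1) = 1
Counting from index 0 in the sorted data, the element at index 1 is 32.
Final answer: 32


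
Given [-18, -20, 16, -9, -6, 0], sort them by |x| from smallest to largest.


Compute absolute values:
  |-18| = 18
  |-20| = 20
  |16| = 16
  |-9| = 9
  |-6| = 6
  |0| = 0
Absolute values in increasing order: 0 < 6 < 9 < 16 < 18 < 20
Listing the original numbers in that order gives the answer.
Final answer: [0, -6, -9, 16, -18, -20]


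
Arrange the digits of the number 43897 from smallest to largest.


The number 43897 has digits: 4, 3, 8, 9, 7
Sorted: 3, 4, 7, 8, 9
Joining the sorted digits gives the result.
Final answer: 34789


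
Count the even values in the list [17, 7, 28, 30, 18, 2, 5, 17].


Check each element:
  17 is odd
  7 is odd
  28 is even
  30 is even
  18 is even
  2 is even
  5 is odd
  17 is odd
Evens: [28, 30, 18, 2]
Count of evens = 4
Final answer: 4


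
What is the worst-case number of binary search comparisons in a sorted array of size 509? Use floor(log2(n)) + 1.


Binary search halves the search space each step.
Maximum comparisons = floor(log2(509)) + 1
log2(509) = 8.9915
floor(log2(509)) = 8, so 8 + 1 = 9
Final answer: 9


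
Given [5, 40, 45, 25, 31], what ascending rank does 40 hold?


Sort ascending: [5, 25, 31, 40, 45]
Find 40 in the sorted list.
40 is at position 4 (1-indexed).
Final answer: 4


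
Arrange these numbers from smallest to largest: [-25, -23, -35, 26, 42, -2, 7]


Original list: [-25, -23, -35, 26, 42, -2, 7]
Repeatedly take the smallest remaining element:
  Remaining [-25, -23, -35, 26, 42, -2, 7] -> smallest is -35
  Remaining [-25, -23, 26, 42, -2, 7] -> smallest is -25
  Remaining [-23, 26, 42, -2, 7] -> smallest is -23
  Remaining [26, 42, -2, 7] -> smallest is -2
  Remaining [26, 42, 7] -> smallest is 7
  Remaining [26, 42] -> smallest is 26
  Remaining [42] -> smallest is 42
Collecting the picks in order gives the sorted list.
Final answer: [-35, -25, -23, -2, 7, 26, 42]


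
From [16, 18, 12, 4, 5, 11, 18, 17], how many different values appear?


List all unique values:
Distinct values: [4, 5, 11, 12, 16, 17, 18]
Count = 7
Final answer: 7


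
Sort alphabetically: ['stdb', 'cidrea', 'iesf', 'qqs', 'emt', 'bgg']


Compare strings character by character (the first differing letter decides):
  'bgg' < 'cidrea' since 'b' < 'c' at position 1
  'cidrea' < 'emt' since 'c' < 'e' at position 1
  'emt' < 'iesf' since 'e' < 'i' at position 1
  'iesf' < 'qqs' since 'i' < 'q' at position 1
  'qqs' < 'stdb' since 'q' < 's' at position 1
Chaining these comparisons gives the alphabetical order.
Final answer: ['bgg', 'cidrea', 'emt', 'iesf', 'qqs', 'stdb']


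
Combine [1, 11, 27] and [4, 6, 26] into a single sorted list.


List A: [1, 11, 27]
List B: [4, 6, 26]
Repeatedly compare the front elements and take the smaller:
  1 vs 4 -> take 1
  11 vs 4 -> take 4
  11 vs 6 -> take 6
  11 vs 26 -> take 11
  27 vs 26 -> take 26
  B is exhausted; append the rest of A: [27]
Final answer: [1, 4, 6, 11, 26, 27]


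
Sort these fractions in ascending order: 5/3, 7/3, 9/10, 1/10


Convert to decimal for comparison:
  5/3 = 1.6667
  7/3 = 2.3333
  9/10 = 0.9
  1/10 = 0.1
Decimals in increasing order: 0.1 < 0.9 < 1.6667 < 2.3333
Writing each back as its fraction gives the sorted order.
Final answer: 1/10, 9/10, 5/3, 7/3


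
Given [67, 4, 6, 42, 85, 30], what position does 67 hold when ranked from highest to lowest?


Sort descending: [85, 67, 42, 30, 6, 4]
Find 67 in the sorted list.
67 is at position 2.
Final answer: 2


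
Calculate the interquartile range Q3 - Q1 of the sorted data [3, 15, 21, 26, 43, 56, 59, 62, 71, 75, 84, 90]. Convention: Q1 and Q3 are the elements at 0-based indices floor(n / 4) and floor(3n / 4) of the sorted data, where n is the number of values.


The data has n = 12 elements.
Q1 index = floor(12 / 4) = floor(3) = 3; Q3 index = floor(3 * 12 / 4) = floor(9) = 9
Q1 = element at index 3 = 26
Q3 = element at index 9 = 75
IQR = 75 - 26 = 49
Final answer: 49


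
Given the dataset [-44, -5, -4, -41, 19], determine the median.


First, sort the list: [-44, -41, -5, -4, 19]
The list has 5 elements (odd count).
The middle index is 2 (0-based), and the element there is -5.
Final answer: -5


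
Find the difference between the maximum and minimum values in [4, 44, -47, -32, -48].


Maximum value: 44
Minimum value: -48
Range = 44 - (-48) = 92
Final answer: 92


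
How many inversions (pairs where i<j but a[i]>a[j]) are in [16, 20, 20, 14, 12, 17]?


For each element, count the later elements that are smaller than it:
  16 (index 0): smaller elements after it = [14, 12] -> 2
  20 (index 1): smaller elements after it = [14, 12, 17] -> 3
  20 (index 2): smaller elements after it = [14, 12, 17] -> 3
  14 (index 3): smaller elements after it = [12] -> 1
  12 (index 4): smaller elements after it = [] -> 0
Total inversions = 2 + 3 + 3 + 1 + 0 = 9
Final answer: 9


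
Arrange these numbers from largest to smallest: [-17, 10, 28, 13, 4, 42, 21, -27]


Original list: [-17, 10, 28, 13, 4, 42, 21, -27]
Repeatedly take the largest remaining element:
  Remaining [-17, 10, 28, 13, 4, 42, 21, -27] -> largest is 42
  Remaining [-17, 10, 28, 13, 4, 21, -27] -> largest is 28
  Remaining [-17, 10, 13, 4, 21, -27] -> largest is 21
  Remaining [-17, 10, 13, 4, -27] -> largest is 13
  Remaining [-17, 10, 4, -27] -> largest is 10
  Remaining [-17, 4, -27] -> largest is 4
  Remaining [-17, -27] -> largest is -17
  Remaining [-27] -> largest is -27
Collecting the picks in order gives the descending list.
Final answer: [42, 28, 21, 13, 10, 4, -17, -27]


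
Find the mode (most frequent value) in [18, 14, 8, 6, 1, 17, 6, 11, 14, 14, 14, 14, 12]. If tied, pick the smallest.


Count the frequency of each value:
  1 appears 1 time(s)
  6 appears 2 time(s)
  8 appears 1 time(s)
  11 appears 1 time(s)
  12 appears 1 time(s)
  14 appears 5 time(s)
  17 appears 1 time(s)
  18 appears 1 time(s)
Maximum frequency is 5.
Only 14 reaches that frequency, so it is the mode.
Final answer: 14


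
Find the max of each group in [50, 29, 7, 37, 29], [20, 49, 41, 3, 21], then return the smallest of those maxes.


Find max of each group:
  Group 1: [50, 29, 7, 37, 29] -> max = 50
  Group 2: [20, 49, 41, 3, 21] -> max = 49
Maxes: [50, 49]
Minimum of maxes = 49
Final answer: 49


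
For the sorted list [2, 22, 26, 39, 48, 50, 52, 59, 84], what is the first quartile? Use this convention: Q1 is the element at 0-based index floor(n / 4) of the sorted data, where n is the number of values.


The list has n = 9 elements.
Q1 index = floor(9 / 4) = floor(2.25) = 2
Counting from index 0 in the sorted data, the element at index 2 is 26.
Final answer: 26


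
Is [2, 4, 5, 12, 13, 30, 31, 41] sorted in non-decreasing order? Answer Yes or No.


Check consecutive pairs:
  2 <= 4? True
  4 <= 5? True
  5 <= 12? True
  12 <= 13? True
  13 <= 30? True
  30 <= 31? True
  31 <= 41? True
Every consecutive pair is in order, so the list is non-decreasing.
Final answer: Yes


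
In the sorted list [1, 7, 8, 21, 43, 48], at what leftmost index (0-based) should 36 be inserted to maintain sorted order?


List is sorted: [1, 7, 8, 21, 43, 48]
We need the leftmost position where 36 can be inserted, i.e. the first index whose element is >= 36 (or the end of the list if none is).
Binary search with low=0, high=6 (0-based indices):
  low=0, high=6, mid=3: a[3]=21 < 36, so low = 4
  low=4, high=6, mid=5: a[5]=48 >= 36, so high = 5
  low=4, high=5, mid=4: a[4]=43 >= 36, so high = 4
Now low = high = 4, so the insertion index is 4.
Final answer: 4


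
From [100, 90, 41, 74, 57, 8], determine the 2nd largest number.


Sort descending: [100, 90, 74, 57, 41, 8]
The 2nd element (1-indexed) is at index 1.
Value = 90
Final answer: 90


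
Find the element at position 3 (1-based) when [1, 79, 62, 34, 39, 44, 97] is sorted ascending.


Sort ascending: [1, 34, 39, 44, 62, 79, 97]
The 3rd element (1-indexed) is at index 2.
Value = 39
Final answer: 39


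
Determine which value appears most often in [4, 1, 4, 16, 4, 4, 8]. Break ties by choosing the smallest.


Count the frequency of each value:
  1 appears 1 time(s)
  4 appears 4 time(s)
  8 appears 1 time(s)
  16 appears 1 time(s)
Maximum frequency is 4.
Only 4 reaches that frequency, so it is the mode.
Final answer: 4


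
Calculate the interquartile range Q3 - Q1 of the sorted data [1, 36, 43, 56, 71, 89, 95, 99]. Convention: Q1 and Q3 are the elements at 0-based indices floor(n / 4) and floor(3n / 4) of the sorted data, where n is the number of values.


The data has n = 8 elements.
Q1 index = floor(8 / 4) = floor(2) = 2; Q3 index = floor(3 * 8 / 4) = floor(6) = 6
Q1 = element at index 2 = 43
Q3 = element at index 6 = 95
IQR = 95 - 43 = 52
Final answer: 52


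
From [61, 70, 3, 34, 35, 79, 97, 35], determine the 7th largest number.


Sort descending: [97, 79, 70, 61, 35, 35, 34, 3]
The 7th element (1-indexed) is at index 6.
Value = 34
Final answer: 34


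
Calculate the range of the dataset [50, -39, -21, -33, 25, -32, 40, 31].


Maximum value: 50
Minimum value: -39
Range = 50 - (-39) = 89
Final answer: 89


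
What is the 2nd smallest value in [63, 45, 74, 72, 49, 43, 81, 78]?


Sort ascending: [43, 45, 49, 63, 72, 74, 78, 81]
The 2nd element (1-indexed) is at index 1.
Value = 45
Final answer: 45


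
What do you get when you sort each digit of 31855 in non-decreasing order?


The number 31855 has digits: 3, 1, 8, 5, 5
Sorted: 1, 3, 5, 5, 8
Joining the sorted digits gives the result.
Final answer: 13558


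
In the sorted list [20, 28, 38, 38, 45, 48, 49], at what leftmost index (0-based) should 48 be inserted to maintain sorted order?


List is sorted: [20, 28, 38, 38, 45, 48, 49]
We need the leftmost position where 48 can be inserted, i.e. the first index whose element is >= 48 (or the end of the list if none is).
Binary search with low=0, high=7 (0-based indices):
  low=0, high=7, mid=3: a[3]=38 < 48, so low = 4
  low=4, high=7, mid=5: a[5]=48 >= 48, so high = 5
  low=4, high=5, mid=4: a[4]=45 < 48, so low = 5
Now low = high = 5, so the insertion index is 5.
Final answer: 5


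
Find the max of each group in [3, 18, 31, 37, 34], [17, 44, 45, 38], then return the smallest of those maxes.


Find max of each group:
  Group 1: [3, 18, 31, 37, 34] -> max = 37
  Group 2: [17, 44, 45, 38] -> max = 45
Maxes: [37, 45]
Minimum of maxes = 37
Final answer: 37


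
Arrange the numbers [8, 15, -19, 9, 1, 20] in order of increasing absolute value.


Compute absolute values:
  |8| = 8
  |15| = 15
  |-19| = 19
  |9| = 9
  |1| = 1
  |20| = 20
Absolute values in increasing order: 1 < 8 < 9 < 15 < 19 < 20
Listing the original numbers in that order gives the answer.
Final answer: [1, 8, 9, 15, -19, 20]


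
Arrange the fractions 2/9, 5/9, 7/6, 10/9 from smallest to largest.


Convert to decimal for comparison:
  2/9 = 0.2222
  5/9 = 0.5556
  7/6 = 1.1667
  10/9 = 1.1111
Decimals in increasing order: 0.2222 < 0.5556 < 1.1111 < 1.1667
Writing each back as its fraction gives the sorted order.
Final answer: 2/9, 5/9, 10/9, 7/6


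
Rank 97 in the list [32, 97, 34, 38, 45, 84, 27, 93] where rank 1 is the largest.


Sort descending: [97, 93, 84, 45, 38, 34, 32, 27]
Find 97 in the sorted list.
97 is at position 1.
Final answer: 1


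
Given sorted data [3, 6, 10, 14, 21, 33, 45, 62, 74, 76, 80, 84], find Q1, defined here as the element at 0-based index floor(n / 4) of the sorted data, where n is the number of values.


The list has n = 12 elements.
Q1 index = floor(12 / 4) = floor(3) = 3
Counting from index 0 in the sorted data, the element at index 3 is 14.
Final answer: 14


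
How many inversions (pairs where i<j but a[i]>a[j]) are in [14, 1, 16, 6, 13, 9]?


For each element, count the later elements that are smaller than it:
  14 (index 0): smaller elements after it = [1, 6, 13, 9] -> 4
  1 (index 1): smaller elements after it = [] -> 0
  16 (index 2): smaller elements after it = [6, 13, 9] -> 3
  6 (index 3): smaller elements after it = [] -> 0
  13 (index 4): smaller elements after it = [9] -> 1
Total inversions = 4 + 0 + 3 + 0 + 1 = 8
Final answer: 8


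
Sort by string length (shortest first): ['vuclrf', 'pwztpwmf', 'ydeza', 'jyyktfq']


Compute lengths:
  'vuclrf' has length 6
  'pwztpwmf' has length 8
  'ydeza' has length 5
  'jyyktfq' has length 7
Lengths in increasing order: 5 < 6 < 7 < 8
Listing the words in that order gives the answer.
Final answer: ['ydeza', 'vuclrf', 'jyyktfq', 'pwztpwmf']


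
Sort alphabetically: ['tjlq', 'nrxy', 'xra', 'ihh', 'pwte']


Compare strings character by character (the first differing letter decides):
  'ihh' < 'nrxy' since 'i' < 'n' at position 1
  'nrxy' < 'pwte' since 'n' < 'p' at position 1
  'pwte' < 'tjlq' since 'p' < 't' at position 1
  'tjlq' < 'xra' since 't' < 'x' at position 1
Chaining these comparisons gives the alphabetical order.
Final answer: ['ihh', 'nrxy', 'pwte', 'tjlq', 'xra']


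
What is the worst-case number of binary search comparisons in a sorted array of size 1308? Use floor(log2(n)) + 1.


Binary search halves the search space each step.
Maximum comparisons = floor(log2(1308)) + 1
log2(1308) = 10.3531
floor(log2(1308)) = 10, so 10 + 1 = 11
Final answer: 11


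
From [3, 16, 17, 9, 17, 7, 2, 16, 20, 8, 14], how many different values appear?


List all unique values:
Distinct values: [2, 3, 7, 8, 9, 14, 16, 17, 20]
Count = 9
Final answer: 9


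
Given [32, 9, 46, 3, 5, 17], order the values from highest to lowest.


Original list: [32, 9, 46, 3, 5, 17]
Repeatedly take the largest remaining element:
  Remaining [32, 9, 46, 3, 5, 17] -> largest is 46
  Remaining [32, 9, 3, 5, 17] -> largest is 32
  Remaining [9, 3, 5, 17] -> largest is 17
  Remaining [9, 3, 5] -> largest is 9
  Remaining [3, 5] -> largest is 5
  Remaining [3] -> largest is 3
Collecting the picks in order gives the descending list.
Final answer: [46, 32, 17, 9, 5, 3]


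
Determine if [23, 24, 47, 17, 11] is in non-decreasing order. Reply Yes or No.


Check consecutive pairs:
  23 <= 24? True
  24 <= 47? True
  47 <= 17? False
  17 <= 11? False
2 consecutive pair(s) are out of order, so the list is not sorted.
Final answer: No


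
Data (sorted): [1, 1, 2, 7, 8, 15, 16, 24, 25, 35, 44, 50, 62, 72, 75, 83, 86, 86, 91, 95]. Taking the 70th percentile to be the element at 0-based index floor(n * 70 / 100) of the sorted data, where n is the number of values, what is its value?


The dataset has n = 20 elements.
Index = floor(20 * 70 / 100) = floor(1400 / 100) = floor(14) = 14
Counting from index 0 in the sorted data, the element at index 14 is 75.
Final answer: 75


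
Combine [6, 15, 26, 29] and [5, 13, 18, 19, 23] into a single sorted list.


List A: [6, 15, 26, 29]
List B: [5, 13, 18, 19, 23]
Repeatedly compare the front elements and take the smaller:
  6 vs 5 -> take 5
  6 vs 13 -> take 6
  15 vs 13 -> take 13
  15 vs 18 -> take 15
  26 vs 18 -> take 18
  26 vs 19 -> take 19
  26 vs 23 -> take 23
  B is exhausted; append the rest of A: [26, 29]
Final answer: [5, 6, 13, 15, 18, 19, 23, 26, 29]


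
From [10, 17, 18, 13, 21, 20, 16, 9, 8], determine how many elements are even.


Check each element:
  10 is even
  17 is odd
  18 is even
  13 is odd
  21 is odd
  20 is even
  16 is even
  9 is odd
  8 is even
Evens: [10, 18, 20, 16, 8]
Count of evens = 5
Final answer: 5


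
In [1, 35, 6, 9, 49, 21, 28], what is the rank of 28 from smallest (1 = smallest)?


Sort ascending: [1, 6, 9, 21, 28, 35, 49]
Find 28 in the sorted list.
28 is at position 5 (1-indexed).
Final answer: 5


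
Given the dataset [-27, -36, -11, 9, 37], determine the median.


First, sort the list: [-36, -27, -11, 9, 37]
The list has 5 elements (odd count).
The middle index is 2 (0-based), and the element there is -11.
Final answer: -11


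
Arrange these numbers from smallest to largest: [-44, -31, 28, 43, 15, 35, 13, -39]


Original list: [-44, -31, 28, 43, 15, 35, 13, -39]
Repeatedly take the smallest remaining element:
  Remaining [-44, -31, 28, 43, 15, 35, 13, -39] -> smallest is -44
  Remaining [-31, 28, 43, 15, 35, 13, -39] -> smallest is -39
  Remaining [-31, 28, 43, 15, 35, 13] -> smallest is -31
  Remaining [28, 43, 15, 35, 13] -> smallest is 13
  Remaining [28, 43, 15, 35] -> smallest is 15
  Remaining [28, 43, 35] -> smallest is 28
  Remaining [43, 35] -> smallest is 35
  Remaining [43] -> smallest is 43
Collecting the picks in order gives the sorted list.
Final answer: [-44, -39, -31, 13, 15, 28, 35, 43]


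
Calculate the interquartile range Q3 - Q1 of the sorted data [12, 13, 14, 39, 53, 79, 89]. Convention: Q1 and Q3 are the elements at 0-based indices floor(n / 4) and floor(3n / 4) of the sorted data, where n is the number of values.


The data has n = 7 elements.
Q1 index = floor(7 / 4) = floor(1.75) = 1; Q3 index = floor(3 * 7 / 4) = floor(5.25) = 5
Q1 = element at index 1 = 13
Q3 = element at index 5 = 79
IQR = 79 - 13 = 66
Final answer: 66


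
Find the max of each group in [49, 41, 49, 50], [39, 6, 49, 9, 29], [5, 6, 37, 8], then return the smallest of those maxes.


Find max of each group:
  Group 1: [49, 41, 49, 50] -> max = 50
  Group 2: [39, 6, 49, 9, 29] -> max = 49
  Group 3: [5, 6, 37, 8] -> max = 37
Maxes: [50, 49, 37]
Minimum of maxes = 37
Final answer: 37


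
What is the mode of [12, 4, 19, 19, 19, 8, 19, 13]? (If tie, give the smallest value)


Count the frequency of each value:
  4 appears 1 time(s)
  8 appears 1 time(s)
  12 appears 1 time(s)
  13 appears 1 time(s)
  19 appears 4 time(s)
Maximum frequency is 4.
Only 19 reaches that frequency, so it is the mode.
Final answer: 19


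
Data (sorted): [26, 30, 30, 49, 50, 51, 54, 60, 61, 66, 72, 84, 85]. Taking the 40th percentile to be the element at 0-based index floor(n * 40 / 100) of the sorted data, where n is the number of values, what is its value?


The dataset has n = 13 elements.
Index = floor(13 * 40 / 100) = floor(520 / 100) = floor(5.2) = 5
Counting from index 0 in the sorted data, the element at index 5 is 51.
Final answer: 51


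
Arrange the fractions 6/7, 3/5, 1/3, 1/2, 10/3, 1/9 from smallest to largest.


Convert to decimal for comparison:
  6/7 = 0.8571
  3/5 = 0.6
  1/3 = 0.3333
  1/2 = 0.5
  10/3 = 3.3333
  1/9 = 0.1111
Decimals in increasing order: 0.1111 < 0.3333 < 0.5 < 0.6 < 0.8571 < 3.3333
Writing each back as its fraction gives the sorted order.
Final answer: 1/9, 1/3, 1/2, 3/5, 6/7, 10/3


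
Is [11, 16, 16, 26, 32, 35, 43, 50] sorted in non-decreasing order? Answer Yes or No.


Check consecutive pairs:
  11 <= 16? True
  16 <= 16? True
  16 <= 26? True
  26 <= 32? True
  32 <= 35? True
  35 <= 43? True
  43 <= 50? True
Every consecutive pair is in order, so the list is non-decreasing.
Final answer: Yes


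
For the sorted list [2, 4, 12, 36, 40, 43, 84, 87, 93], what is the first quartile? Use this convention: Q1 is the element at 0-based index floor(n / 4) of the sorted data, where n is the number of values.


The list has n = 9 elements.
Q1 index = floor(9 / 4) = floor(2.25) = 2
Counting from index 0 in the sorted data, the element at index 2 is 12.
Final answer: 12


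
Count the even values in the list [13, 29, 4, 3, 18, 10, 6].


Check each element:
  13 is odd
  29 is odd
  4 is even
  3 is odd
  18 is even
  10 is even
  6 is even
Evens: [4, 18, 10, 6]
Count of evens = 4
Final answer: 4


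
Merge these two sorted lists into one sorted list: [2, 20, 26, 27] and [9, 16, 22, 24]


List A: [2, 20, 26, 27]
List B: [9, 16, 22, 24]
Repeatedly compare the front elements and take the smaller:
  2 vs 9 -> take 2
  20 vs 9 -> take 9
  20 vs 16 -> take 16
  20 vs 22 -> take 20
  26 vs 22 -> take 22
  26 vs 24 -> take 24
  B is exhausted; append the rest of A: [26, 27]
Final answer: [2, 9, 16, 20, 22, 24, 26, 27]


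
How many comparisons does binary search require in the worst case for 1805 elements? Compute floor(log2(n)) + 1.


Binary search halves the search space each step.
Maximum comparisons = floor(log2(1805)) + 1
log2(1805) = 10.8178
floor(log2(1805)) = 10, so 10 + 1 = 11
Final answer: 11


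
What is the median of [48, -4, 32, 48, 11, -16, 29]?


First, sort the list: [-16, -4, 11, 29, 32, 48, 48]
The list has 7 elements (odd count).
The middle index is 3 (0-based), and the element there is 29.
Final answer: 29


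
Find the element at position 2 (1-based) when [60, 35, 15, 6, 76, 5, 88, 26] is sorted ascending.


Sort ascending: [5, 6, 15, 26, 35, 60, 76, 88]
The 2nd element (1-indexed) is at index 1.
Value = 6
Final answer: 6


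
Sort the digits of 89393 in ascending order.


The number 89393 has digits: 8, 9, 3, 9, 3
Sorted: 3, 3, 8, 9, 9
Joining the sorted digits gives the result.
Final answer: 33899


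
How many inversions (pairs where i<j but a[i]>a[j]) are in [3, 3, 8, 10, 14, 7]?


For each element, count the later elements that are smaller than it:
  3 (index 0): smaller elements after it = [] -> 0
  3 (index 1): smaller elements after it = [] -> 0
  8 (index 2): smaller elements after it = [7] -> 1
  10 (index 3): smaller elements after it = [7] -> 1
  14 (index 4): smaller elements after it = [7] -> 1
Total inversions = 0 + 0 + 1 + 1 + 1 = 3
Final answer: 3


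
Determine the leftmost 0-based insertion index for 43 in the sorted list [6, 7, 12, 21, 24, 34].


List is sorted: [6, 7, 12, 21, 24, 34]
We need the leftmost position where 43 can be inserted, i.e. the first index whose element is >= 43 (or the end of the list if none is).
Binary search with low=0, high=6 (0-based indices):
  low=0, high=6, mid=3: a[3]=21 < 43, so low = 4
  low=4, high=6, mid=5: a[5]=34 < 43, so low = 6
Now low = high = 6, so the insertion index is 6.
Final answer: 6


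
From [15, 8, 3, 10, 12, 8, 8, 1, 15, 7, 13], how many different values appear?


List all unique values:
Distinct values: [1, 3, 7, 8, 10, 12, 13, 15]
Count = 8
Final answer: 8


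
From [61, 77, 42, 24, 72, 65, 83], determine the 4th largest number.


Sort descending: [83, 77, 72, 65, 61, 42, 24]
The 4th element (1-indexed) is at index 3.
Value = 65
Final answer: 65


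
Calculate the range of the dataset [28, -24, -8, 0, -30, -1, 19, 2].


Maximum value: 28
Minimum value: -30
Range = 28 - (-30) = 58
Final answer: 58


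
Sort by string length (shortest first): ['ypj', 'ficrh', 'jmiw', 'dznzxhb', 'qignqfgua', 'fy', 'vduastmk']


Compute lengths:
  'ypj' has length 3
  'ficrh' has length 5
  'jmiw' has length 4
  'dznzxhb' has length 7
  'qignqfgua' has length 9
  'fy' has length 2
  'vduastmk' has length 8
Lengths in increasing order: 2 < 3 < 4 < 5 < 7 < 8 < 9
Listing the words in that order gives the answer.
Final answer: ['fy', 'ypj', 'jmiw', 'ficrh', 'dznzxhb', 'vduastmk', 'qignqfgua']


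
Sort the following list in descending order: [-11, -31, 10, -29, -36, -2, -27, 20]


Original list: [-11, -31, 10, -29, -36, -2, -27, 20]
Repeatedly take the largest remaining element:
  Remaining [-11, -31, 10, -29, -36, -2, -27, 20] -> largest is 20
  Remaining [-11, -31, 10, -29, -36, -2, -27] -> largest is 10
  Remaining [-11, -31, -29, -36, -2, -27] -> largest is -2
  Remaining [-11, -31, -29, -36, -27] -> largest is -11
  Remaining [-31, -29, -36, -27] -> largest is -27
  Remaining [-31, -29, -36] -> largest is -29
  Remaining [-31, -36] -> largest is -31
  Remaining [-36] -> largest is -36
Collecting the picks in order gives the descending list.
Final answer: [20, 10, -2, -11, -27, -29, -31, -36]


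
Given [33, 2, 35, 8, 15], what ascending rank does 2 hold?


Sort ascending: [2, 8, 15, 33, 35]
Find 2 in the sorted list.
2 is at position 1 (1-indexed).
Final answer: 1


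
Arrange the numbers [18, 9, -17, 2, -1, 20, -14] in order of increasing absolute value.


Compute absolute values:
  |18| = 18
  |9| = 9
  |-17| = 17
  |2| = 2
  |-1| = 1
  |20| = 20
  |-14| = 14
Absolute values in increasing order: 1 < 2 < 9 < 14 < 17 < 18 < 20
Listing the original numbers in that order gives the answer.
Final answer: [-1, 2, 9, -14, -17, 18, 20]


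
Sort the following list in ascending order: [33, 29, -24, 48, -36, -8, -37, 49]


Original list: [33, 29, -24, 48, -36, -8, -37, 49]
Repeatedly take the smallest remaining element:
  Remaining [33, 29, -24, 48, -36, -8, -37, 49] -> smallest is -37
  Remaining [33, 29, -24, 48, -36, -8, 49] -> smallest is -36
  Remaining [33, 29, -24, 48, -8, 49] -> smallest is -24
  Remaining [33, 29, 48, -8, 49] -> smallest is -8
  Remaining [33, 29, 48, 49] -> smallest is 29
  Remaining [33, 48, 49] -> smallest is 33
  Remaining [48, 49] -> smallest is 48
  Remaining [49] -> smallest is 49
Collecting the picks in order gives the sorted list.
Final answer: [-37, -36, -24, -8, 29, 33, 48, 49]


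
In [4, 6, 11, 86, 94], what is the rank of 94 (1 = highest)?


Sort descending: [94, 86, 11, 6, 4]
Find 94 in the sorted list.
94 is at position 1.
Final answer: 1


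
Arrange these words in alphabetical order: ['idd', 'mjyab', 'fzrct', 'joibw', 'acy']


Compare strings character by character (the first differing letter decides):
  'acy' < 'fzrct' since 'a' < 'f' at position 1
  'fzrct' < 'idd' since 'f' < 'i' at position 1
  'idd' < 'joibw' since 'i' < 'j' at position 1
  'joibw' < 'mjyab' since 'j' < 'm' at position 1
Chaining these comparisons gives the alphabetical order.
Final answer: ['acy', 'fzrct', 'idd', 'joibw', 'mjyab']
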